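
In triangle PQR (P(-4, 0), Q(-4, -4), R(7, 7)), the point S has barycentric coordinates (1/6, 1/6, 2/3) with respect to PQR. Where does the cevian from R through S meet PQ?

Line RS meets PQ where the R-coordinate vanishes; zeroing S's R-weight and renormalizing leaves P, Q-weights 1/6 : 1/6 → (1/2, 1/2).
So T = (1/2)·P + (1/2)·Q = (-4, -2).

(-4, -2)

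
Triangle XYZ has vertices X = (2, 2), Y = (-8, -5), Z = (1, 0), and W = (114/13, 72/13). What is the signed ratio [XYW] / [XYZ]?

12/13

[XYZ] = ½·(2·(-5−0) + (-8)·(0−2) + 1·(2−(-5))) = ½·(-10 + 16 + 7) = 13/2.
[XYW] = ½·(2·(-5−(72/13)) + (-8)·(72/13−2) + (114/13)·(2−(-5))) = ½·(-274/13 − 368/13 + 798/13) = 6, so the ratio is 6/(13/2) = 12/13.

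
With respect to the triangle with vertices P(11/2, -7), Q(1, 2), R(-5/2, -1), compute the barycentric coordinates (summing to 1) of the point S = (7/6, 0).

(1/6, 2/3, 1/6)

Signed area of the reference triangle: [PQR] = ½·((11/2)·(2−(-1)) + 1·(-1−(-7)) + (-5/2)·(-7−2)) = ½·(33/2 + 6 + 45/2) = 45/2.
[SQR] = ½·((7/6)·(2−(-1)) + 1·(-1−0) + (-5/2)·(0−2)) = ½·(7/2 − 1 + 5) = 15/4, so the P-coordinate is (15/4)/(45/2) = 1/6.
[PSR] = ½·((11/2)·(0−(-1)) + (7/6)·(-1−(-7)) + (-5/2)·(-7−0)) = ½·(11/2 + 7 + 35/2) = 15, so the Q-coordinate is 2/3.
[PQS] = ½·((11/2)·(2−0) + 1·(0−(-7)) + (7/6)·(-7−2)) = ½·(11 + 7 − 21/2) = 15/4, so the R-coordinate is 1/6.
Check: 1/6 + 2/3 + 1/6 = 1.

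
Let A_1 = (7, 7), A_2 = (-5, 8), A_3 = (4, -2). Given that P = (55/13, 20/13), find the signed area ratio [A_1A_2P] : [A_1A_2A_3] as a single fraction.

8/13

[A_1A_2A_3] = ½·(7·(8−(-2)) + (-5)·(-2−7) + 4·(7−8)) = ½·(70 + 45 − 4) = 111/2.
[A_1A_2P] = ½·(7·(8−(20/13)) + (-5)·(20/13−7) + (55/13)·(7−8)) = ½·(588/13 + 355/13 − 55/13) = 444/13, so the ratio is (444/13)/(111/2) = 8/13.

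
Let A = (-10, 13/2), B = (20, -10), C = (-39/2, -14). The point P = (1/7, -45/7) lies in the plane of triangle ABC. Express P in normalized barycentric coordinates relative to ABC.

(2/7, 3/7, 2/7)

Signed area of the reference triangle: [ABC] = ½·((-10)·(-10−(-14)) + 20·(-14−(13/2)) + (-39/2)·(13/2−(-10))) = ½·(-40 − 410 − 1287/4) = -3087/8.
[PBC] = ½·((1/7)·(-10−(-14)) + 20·(-14−(-45/7)) + (-39/2)·(-45/7−(-10))) = ½·(4/7 − 1060/7 − 975/14) = -441/4, so the A-coordinate is (-441/4)/(-3087/8) = 2/7.
[APC] = ½·((-10)·(-45/7−(-14)) + (1/7)·(-14−(13/2)) + (-39/2)·(13/2−(-45/7))) = ½·(-530/7 − 41/14 − 7059/28) = -1323/8, so the B-coordinate is 3/7.
[ABP] = ½·((-10)·(-10−(-45/7)) + 20·(-45/7−(13/2)) + (1/7)·(13/2−(-10))) = ½·(250/7 − 1810/7 + 33/14) = -441/4, so the C-coordinate is 2/7.
Check: 2/7 + 3/7 + 2/7 = 1.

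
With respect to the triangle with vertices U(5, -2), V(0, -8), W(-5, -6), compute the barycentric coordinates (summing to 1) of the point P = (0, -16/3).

Signed area of the reference triangle: [UVW] = ½·(5·(-8−(-6)) + 0·(-6−(-2)) + (-5)·(-2−(-8))) = ½·(-10 + 0 − 30) = -20.
[PVW] = ½·(0·(-8−(-6)) + 0·(-6−(-16/3)) + (-5)·(-16/3−(-8))) = ½·(0 + 0 − 40/3) = -20/3, so the U-coordinate is (-20/3)/(-20) = 1/3.
[UPW] = ½·(5·(-16/3−(-6)) + 0·(-6−(-2)) + (-5)·(-2−(-16/3))) = ½·(10/3 + 0 − 50/3) = -20/3, so the V-coordinate is 1/3.
[UVP] = ½·(5·(-8−(-16/3)) + 0·(-16/3−(-2)) + 0·(-2−(-8))) = ½·(-40/3 + 0 + 0) = -20/3, so the W-coordinate is 1/3.
Check: 1/3 + 1/3 + 1/3 = 1.

(1/3, 1/3, 1/3)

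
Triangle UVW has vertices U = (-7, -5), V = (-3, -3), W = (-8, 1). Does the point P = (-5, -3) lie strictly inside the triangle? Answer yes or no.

yes

Barycentric coordinates of P: (4/13, 7/13, 2/13).
The three coordinates are positive, positive, positive; a point is interior exactly when all three are positive.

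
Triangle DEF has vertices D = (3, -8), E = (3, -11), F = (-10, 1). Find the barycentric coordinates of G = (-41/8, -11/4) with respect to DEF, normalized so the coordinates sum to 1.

(1/4, 1/8, 5/8)

Signed area of the reference triangle: [DEF] = ½·(3·(-11−1) + 3·(1−(-8)) + (-10)·(-8−(-11))) = ½·(-36 + 27 − 30) = -39/2.
[GEF] = ½·((-41/8)·(-11−1) + 3·(1−(-11/4)) + (-10)·(-11/4−(-11))) = ½·(123/2 + 45/4 − 165/2) = -39/8, so the D-coordinate is (-39/8)/(-39/2) = 1/4.
[DGF] = ½·(3·(-11/4−1) + (-41/8)·(1−(-8)) + (-10)·(-8−(-11/4))) = ½·(-45/4 − 369/8 + 105/2) = -39/16, so the E-coordinate is 1/8.
[DEG] = ½·(3·(-11−(-11/4)) + 3·(-11/4−(-8)) + (-41/8)·(-8−(-11))) = ½·(-99/4 + 63/4 − 123/8) = -195/16, so the F-coordinate is 5/8.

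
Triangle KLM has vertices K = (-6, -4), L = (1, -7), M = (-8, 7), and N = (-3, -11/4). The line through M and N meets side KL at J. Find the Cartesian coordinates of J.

(-4/3, -6)

Barycentric coordinates of N with respect to KLM: (1/4, 1/2, 1/4).
On side KL the M-coordinate is zero; dropping N's M-weight 1/4 and renormalizing the remaining 1/4 : 1/2 gives weights 1/3, 2/3 on K, L.
J = (1/3)·(-6, -4) + (2/3)·(1, -7) = (-4/3, -6).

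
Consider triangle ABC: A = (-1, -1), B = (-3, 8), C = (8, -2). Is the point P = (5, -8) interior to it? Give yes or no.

Barycentric coordinates of P: (96/79, -57/79, 40/79).
The three coordinates are positive, negative, positive; a point is interior exactly when all three are positive.

no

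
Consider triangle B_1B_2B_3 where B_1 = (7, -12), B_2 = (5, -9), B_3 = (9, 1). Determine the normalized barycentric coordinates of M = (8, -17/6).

(1/6, 1/6, 2/3)

Signed area of the reference triangle: [B_1B_2B_3] = ½·(7·(-9−1) + 5·(1−(-12)) + 9·(-12−(-9))) = ½·(-70 + 65 − 27) = -16.
[MB_2B_3] = ½·(8·(-9−1) + 5·(1−(-17/6)) + 9·(-17/6−(-9))) = ½·(-80 + 115/6 + 111/2) = -8/3, so the B_1-coordinate is (-8/3)/(-16) = 1/6.
[B_1MB_3] = ½·(7·(-17/6−1) + 8·(1−(-12)) + 9·(-12−(-17/6))) = ½·(-161/6 + 104 − 165/2) = -8/3, so the B_2-coordinate is 1/6.
[B_1B_2M] = ½·(7·(-9−(-17/6)) + 5·(-17/6−(-12)) + 8·(-12−(-9))) = ½·(-259/6 + 275/6 − 24) = -32/3, so the B_3-coordinate is 2/3.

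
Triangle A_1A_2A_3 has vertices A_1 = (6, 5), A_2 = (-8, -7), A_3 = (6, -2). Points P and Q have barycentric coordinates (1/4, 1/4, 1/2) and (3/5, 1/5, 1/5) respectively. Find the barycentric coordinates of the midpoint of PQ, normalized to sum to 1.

(17/40, 9/40, 7/20)

Since both coordinate triples sum to 1, the midpoint's barycentrics are the componentwise average.
(1/4+3/5)/2 = 17/40; similarly 9/40 and 7/20.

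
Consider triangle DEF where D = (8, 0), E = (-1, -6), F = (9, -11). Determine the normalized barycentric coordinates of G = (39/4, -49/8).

(1/2, -1/8, 5/8)

Signed area of the reference triangle: [DEF] = ½·(8·(-6−(-11)) + (-1)·(-11−0) + 9·(0−(-6))) = ½·(40 + 11 + 54) = 105/2.
[GEF] = ½·((39/4)·(-6−(-11)) + (-1)·(-11−(-49/8)) + 9·(-49/8−(-6))) = ½·(195/4 + 39/8 − 9/8) = 105/4, so the D-coordinate is (105/4)/(105/2) = 1/2.
[DGF] = ½·(8·(-49/8−(-11)) + (39/4)·(-11−0) + 9·(0−(-49/8))) = ½·(39 − 429/4 + 441/8) = -105/16, so the E-coordinate is -1/8.
[DEG] = ½·(8·(-6−(-49/8)) + (-1)·(-49/8−0) + (39/4)·(0−(-6))) = ½·(1 + 49/8 + 117/2) = 525/16, so the F-coordinate is 5/8.
Check: 1/2 − 1/8 + 5/8 = 1.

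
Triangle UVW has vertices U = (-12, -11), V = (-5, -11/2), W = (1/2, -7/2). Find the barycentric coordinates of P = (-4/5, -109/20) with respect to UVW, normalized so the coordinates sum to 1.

(1/2, -9/10, 7/5)

Signed area of the reference triangle: [UVW] = ½·((-12)·(-11/2−(-7/2)) + (-5)·(-7/2−(-11)) + (1/2)·(-11−(-11/2))) = ½·(24 − 75/2 − 11/4) = -65/8.
[PVW] = ½·((-4/5)·(-11/2−(-7/2)) + (-5)·(-7/2−(-109/20)) + (1/2)·(-109/20−(-11/2))) = ½·(8/5 − 39/4 + 1/40) = -65/16, so the U-coordinate is (-65/16)/(-65/8) = 1/2.
[UPW] = ½·((-12)·(-109/20−(-7/2)) + (-4/5)·(-7/2−(-11)) + (1/2)·(-11−(-109/20))) = ½·(117/5 − 6 − 111/40) = 117/16, so the V-coordinate is -9/10.
[UVP] = ½·((-12)·(-11/2−(-109/20)) + (-5)·(-109/20−(-11)) + (-4/5)·(-11−(-11/2))) = ½·(3/5 − 111/4 + 22/5) = -91/8, so the W-coordinate is 7/5.
Check: 1/2 − 9/10 + 7/5 = 1.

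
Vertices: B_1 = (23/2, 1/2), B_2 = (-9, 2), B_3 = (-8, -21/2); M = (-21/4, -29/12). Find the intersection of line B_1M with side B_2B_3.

Barycentric coordinates of M with respect to B_1B_2B_3: (1/6, 1/2, 1/3).
On side B_2B_3 the B_1-coordinate is zero; dropping M's B_1-weight 1/6 and renormalizing the remaining 1/2 : 1/3 gives weights 3/5, 2/5 on B_2, B_3.
N = (3/5)·(-9, 2) + (2/5)·(-8, -21/2) = (-43/5, -3).

(-43/5, -3)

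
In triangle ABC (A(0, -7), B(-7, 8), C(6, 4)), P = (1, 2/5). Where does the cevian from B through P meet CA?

(3, -3/2)

Barycentric coordinates of P with respect to ABC: (2/5, 1/5, 2/5).
On side CA the B-coordinate is zero; dropping P's B-weight 1/5 and renormalizing the remaining 2/5 : 2/5 gives weights 1/2, 1/2 on C, A.
Q = (1/2)·(6, 4) + (1/2)·(0, -7) = (3, -3/2).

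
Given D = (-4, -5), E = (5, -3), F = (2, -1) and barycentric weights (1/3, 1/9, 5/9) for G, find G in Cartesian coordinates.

G = (1/3)·D + (1/9)·E + (5/9)·F.
x-coordinate: (1/3)·(-4) + (1/9)·5 + (5/9)·2 = 1/3.
y-coordinate: (1/3)·(-5) + (1/9)·(-3) + (5/9)·(-1) = -23/9.

(1/3, -23/9)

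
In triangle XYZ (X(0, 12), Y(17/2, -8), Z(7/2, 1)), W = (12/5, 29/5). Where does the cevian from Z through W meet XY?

Barycentric coordinates of W with respect to XYZ: (3/5, 1/5, 1/5).
On side XY the Z-coordinate is zero; dropping W's Z-weight 1/5 and renormalizing the remaining 3/5 : 1/5 gives weights 3/4, 1/4 on X, Y.
V = (3/4)·(0, 12) + (1/4)·(17/2, -8) = (17/8, 7).

(17/8, 7)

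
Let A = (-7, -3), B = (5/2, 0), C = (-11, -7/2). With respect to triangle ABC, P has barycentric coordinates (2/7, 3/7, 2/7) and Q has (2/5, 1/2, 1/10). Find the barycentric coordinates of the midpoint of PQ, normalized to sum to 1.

(12/35, 13/28, 27/140)

Since both coordinate triples sum to 1, the midpoint's barycentrics are the componentwise average.
(2/7+2/5)/2 = 12/35; similarly 13/28 and 27/140.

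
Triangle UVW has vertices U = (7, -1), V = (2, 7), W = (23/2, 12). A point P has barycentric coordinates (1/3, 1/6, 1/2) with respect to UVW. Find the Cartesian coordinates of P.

(101/12, 41/6)

P = (1/3)·U + (1/6)·V + (1/2)·W.
x-coordinate: (1/3)·7 + (1/6)·2 + (1/2)·(23/2) = 101/12.
y-coordinate: (1/3)·(-1) + (1/6)·7 + (1/2)·12 = 41/6.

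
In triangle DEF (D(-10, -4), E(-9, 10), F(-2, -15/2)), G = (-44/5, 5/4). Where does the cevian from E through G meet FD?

Barycentric coordinates of G with respect to DEF: (1/2, 2/5, 1/10).
On side FD the E-coordinate is zero; dropping G's E-weight 2/5 and renormalizing the remaining 1/10 : 1/2 gives weights 1/6, 5/6 on F, D.
H = (1/6)·(-2, -15/2) + (5/6)·(-10, -4) = (-26/3, -55/12).

(-26/3, -55/12)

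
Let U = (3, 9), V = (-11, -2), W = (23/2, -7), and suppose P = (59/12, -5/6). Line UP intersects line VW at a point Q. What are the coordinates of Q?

(47/8, -23/4)

Barycentric coordinates of P with respect to UVW: (1/3, 1/6, 1/2).
On side VW the U-coordinate is zero; dropping P's U-weight 1/3 and renormalizing the remaining 1/6 : 1/2 gives weights 1/4, 3/4 on V, W.
Q = (1/4)·(-11, -2) + (3/4)·(23/2, -7) = (47/8, -23/4).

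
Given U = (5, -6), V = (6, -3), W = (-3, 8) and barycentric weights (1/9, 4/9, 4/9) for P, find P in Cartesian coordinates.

P = (1/9)·U + (4/9)·V + (4/9)·W.
x-coordinate: (1/9)·5 + (4/9)·6 + (4/9)·(-3) = 17/9.
y-coordinate: (1/9)·(-6) + (4/9)·(-3) + (4/9)·8 = 14/9.

(17/9, 14/9)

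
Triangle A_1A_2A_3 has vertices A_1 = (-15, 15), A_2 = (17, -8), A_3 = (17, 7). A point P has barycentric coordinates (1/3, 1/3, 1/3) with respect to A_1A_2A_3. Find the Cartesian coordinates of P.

P = (1/3)·A_1 + (1/3)·A_2 + (1/3)·A_3.
x-coordinate: (1/3)·(-15) + (1/3)·17 + (1/3)·17 = 19/3.
y-coordinate: (1/3)·15 + (1/3)·(-8) + (1/3)·7 = 14/3.

(19/3, 14/3)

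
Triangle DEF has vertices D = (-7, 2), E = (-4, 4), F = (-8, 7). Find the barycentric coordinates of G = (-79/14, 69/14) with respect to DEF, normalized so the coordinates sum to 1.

Signed area of the reference triangle: [DEF] = ½·((-7)·(4−7) + (-4)·(7−2) + (-8)·(2−4)) = ½·(21 − 20 + 16) = 17/2.
[GEF] = ½·((-79/14)·(4−7) + (-4)·(7−(69/14)) + (-8)·(69/14−4)) = ½·(237/14 − 58/7 − 52/7) = 17/28, so the D-coordinate is (17/28)/(17/2) = 1/14.
[DGF] = ½·((-7)·(69/14−7) + (-79/14)·(7−2) + (-8)·(2−(69/14))) = ½·(29/2 − 395/14 + 164/7) = 34/7, so the E-coordinate is 4/7.
[DEG] = ½·((-7)·(4−(69/14)) + (-4)·(69/14−2) + (-79/14)·(2−4)) = ½·(13/2 − 82/7 + 79/7) = 85/28, so the F-coordinate is 5/14.
Check: 1/14 + 4/7 + 5/14 = 1.

(1/14, 4/7, 5/14)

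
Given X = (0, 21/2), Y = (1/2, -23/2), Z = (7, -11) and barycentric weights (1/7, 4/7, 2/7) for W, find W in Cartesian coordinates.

(16/7, -115/14)

W = (1/7)·X + (4/7)·Y + (2/7)·Z.
x-coordinate: (1/7)·0 + (4/7)·(1/2) + (2/7)·7 = 16/7.
y-coordinate: (1/7)·(21/2) + (4/7)·(-23/2) + (2/7)·(-11) = -115/14.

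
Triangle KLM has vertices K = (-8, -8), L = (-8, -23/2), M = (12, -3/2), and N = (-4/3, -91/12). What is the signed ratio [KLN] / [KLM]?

1/3

[KLM] = ½·((-8)·(-23/2−(-3/2)) + (-8)·(-3/2−(-8)) + 12·(-8−(-23/2))) = ½·(80 − 52 + 42) = 35.
[KLN] = ½·((-8)·(-23/2−(-91/12)) + (-8)·(-91/12−(-8)) + (-4/3)·(-8−(-23/2))) = ½·(94/3 − 10/3 − 14/3) = 35/3, so the ratio is (35/3)/35 = 1/3.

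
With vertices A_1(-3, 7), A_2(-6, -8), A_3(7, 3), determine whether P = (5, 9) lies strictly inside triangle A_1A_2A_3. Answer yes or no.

no

Barycentric coordinates of P: (50/81, -26/81, 19/27).
The three coordinates are positive, negative, positive; a point is interior exactly when all three are positive.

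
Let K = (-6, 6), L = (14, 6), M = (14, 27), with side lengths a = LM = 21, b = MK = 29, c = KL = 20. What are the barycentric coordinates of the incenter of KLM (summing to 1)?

(3/10, 29/70, 2/7)

The incenter has barycentric coordinates proportional to the opposite side lengths: (21 : 29 : 20).
Normalizing by 21+29+20 = 70 gives (3/10, 29/70, 2/7).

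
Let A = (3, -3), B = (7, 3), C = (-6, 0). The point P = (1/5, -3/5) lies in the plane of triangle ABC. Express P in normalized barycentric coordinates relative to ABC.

(2/5, 1/5, 2/5)

Signed area of the reference triangle: [ABC] = ½·(3·(3−0) + 7·(0−(-3)) + (-6)·(-3−3)) = ½·(9 + 21 + 36) = 33.
[PBC] = ½·((1/5)·(3−0) + 7·(0−(-3/5)) + (-6)·(-3/5−3)) = ½·(3/5 + 21/5 + 108/5) = 66/5, so the A-coordinate is (66/5)/33 = 2/5.
[APC] = ½·(3·(-3/5−0) + (1/5)·(0−(-3)) + (-6)·(-3−(-3/5))) = ½·(-9/5 + 3/5 + 72/5) = 33/5, so the B-coordinate is 1/5.
[ABP] = ½·(3·(3−(-3/5)) + 7·(-3/5−(-3)) + (1/5)·(-3−3)) = ½·(54/5 + 84/5 − 6/5) = 66/5, so the C-coordinate is 2/5.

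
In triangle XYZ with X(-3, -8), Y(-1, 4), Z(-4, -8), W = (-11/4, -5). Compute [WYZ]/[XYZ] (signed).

[XYZ] = ½·((-3)·(4−(-8)) + (-1)·(-8−(-8)) + (-4)·(-8−4)) = ½·(-36 + 0 + 48) = 6.
[WYZ] = ½·((-11/4)·(4−(-8)) + (-1)·(-8−(-5)) + (-4)·(-5−4)) = ½·(-33 + 3 + 36) = 3, so the ratio is 3/6 = 1/2.

1/2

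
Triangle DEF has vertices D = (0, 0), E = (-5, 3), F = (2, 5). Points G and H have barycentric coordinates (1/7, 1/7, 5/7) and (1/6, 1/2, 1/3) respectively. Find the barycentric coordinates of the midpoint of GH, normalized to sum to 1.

Since both coordinate triples sum to 1, the midpoint's barycentrics are the componentwise average.
(1/7+1/6)/2 = 13/84; similarly 9/28 and 11/21.

(13/84, 9/28, 11/21)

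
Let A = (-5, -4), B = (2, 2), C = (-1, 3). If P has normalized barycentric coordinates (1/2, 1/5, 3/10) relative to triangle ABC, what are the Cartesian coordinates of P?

(-12/5, -7/10)

P = (1/2)·A + (1/5)·B + (3/10)·C.
x-coordinate: (1/2)·(-5) + (1/5)·2 + (3/10)·(-1) = -12/5.
y-coordinate: (1/2)·(-4) + (1/5)·2 + (3/10)·3 = -7/10.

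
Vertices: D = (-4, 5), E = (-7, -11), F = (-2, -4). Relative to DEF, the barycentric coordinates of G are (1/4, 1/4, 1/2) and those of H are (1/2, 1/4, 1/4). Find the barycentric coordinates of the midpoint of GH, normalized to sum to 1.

Since both coordinate triples sum to 1, the midpoint's barycentrics are the componentwise average.
(1/4+1/2)/2 = 3/8; similarly 1/4 and 3/8.

(3/8, 1/4, 3/8)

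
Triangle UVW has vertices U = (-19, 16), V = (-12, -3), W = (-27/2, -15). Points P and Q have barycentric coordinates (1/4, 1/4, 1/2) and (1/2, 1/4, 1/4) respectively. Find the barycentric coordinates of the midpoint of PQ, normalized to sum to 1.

(3/8, 1/4, 3/8)

Since both coordinate triples sum to 1, the midpoint's barycentrics are the componentwise average.
(1/4+1/2)/2 = 3/8; similarly 1/4 and 3/8.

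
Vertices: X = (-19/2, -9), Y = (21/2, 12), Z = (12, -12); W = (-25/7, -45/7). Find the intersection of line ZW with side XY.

(-37/6, -11/2)

Barycentric coordinates of W with respect to XYZ: (5/7, 1/7, 1/7).
On side XY the Z-coordinate is zero; dropping W's Z-weight 1/7 and renormalizing the remaining 5/7 : 1/7 gives weights 5/6, 1/6 on X, Y.
V = (5/6)·(-19/2, -9) + (1/6)·(21/2, 12) = (-37/6, -11/2).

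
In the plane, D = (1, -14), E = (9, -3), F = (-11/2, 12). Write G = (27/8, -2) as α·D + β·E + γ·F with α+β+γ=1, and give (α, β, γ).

(1/4, 1/2, 1/4)

Signed area of the reference triangle: [DEF] = ½·(1·(-3−12) + 9·(12−(-14)) + (-11/2)·(-14−(-3))) = ½·(-15 + 234 + 121/2) = 559/4.
[GEF] = ½·((27/8)·(-3−12) + 9·(12−(-2)) + (-11/2)·(-2−(-3))) = ½·(-405/8 + 126 − 11/2) = 559/16, so the D-coordinate is (559/16)/(559/4) = 1/4.
[DGF] = ½·(1·(-2−12) + (27/8)·(12−(-14)) + (-11/2)·(-14−(-2))) = ½·(-14 + 351/4 + 66) = 559/8, so the E-coordinate is 1/2.
[DEG] = ½·(1·(-3−(-2)) + 9·(-2−(-14)) + (27/8)·(-14−(-3))) = ½·(-1 + 108 − 297/8) = 559/16, so the F-coordinate is 1/4.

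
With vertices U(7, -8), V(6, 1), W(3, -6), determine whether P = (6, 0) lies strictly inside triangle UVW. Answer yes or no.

yes

Barycentric coordinates of P: (3/34, 15/17, 1/34).
The three coordinates are positive, positive, positive; a point is interior exactly when all three are positive.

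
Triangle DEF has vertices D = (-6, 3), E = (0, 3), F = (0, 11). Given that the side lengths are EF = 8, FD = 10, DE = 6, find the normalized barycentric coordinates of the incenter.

The incenter has barycentric coordinates proportional to the opposite side lengths: (8 : 10 : 6).
Normalizing by 8+10+6 = 24 gives (1/3, 5/12, 1/4).

(1/3, 5/12, 1/4)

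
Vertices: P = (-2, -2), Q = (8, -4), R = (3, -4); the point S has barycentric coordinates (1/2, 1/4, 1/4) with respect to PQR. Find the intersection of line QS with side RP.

Line QS meets RP where the Q-coordinate vanishes; zeroing S's Q-weight and renormalizing leaves R, P-weights 1/4 : 1/2 → (1/3, 2/3).
So T = (1/3)·R + (2/3)·P = (-1/3, -8/3).

(-1/3, -8/3)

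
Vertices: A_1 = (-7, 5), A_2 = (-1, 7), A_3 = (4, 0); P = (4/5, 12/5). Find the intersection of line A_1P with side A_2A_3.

Barycentric coordinates of P with respect to A_1A_2A_3: (1/5, 1/5, 3/5).
On side A_2A_3 the A_1-coordinate is zero; dropping P's A_1-weight 1/5 and renormalizing the remaining 1/5 : 3/5 gives weights 1/4, 3/4 on A_2, A_3.
Q = (1/4)·(-1, 7) + (3/4)·(4, 0) = (11/4, 7/4).

(11/4, 7/4)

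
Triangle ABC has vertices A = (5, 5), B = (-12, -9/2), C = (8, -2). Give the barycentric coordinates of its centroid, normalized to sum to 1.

(1/3, 1/3, 1/3)

The centroid is the average of the vertices, so each weight is 1/3.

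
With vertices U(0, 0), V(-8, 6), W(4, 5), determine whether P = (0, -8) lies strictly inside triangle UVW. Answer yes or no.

no

Barycentric coordinates of P: (5/2, -1/2, -1).
The three coordinates are positive, negative, negative; a point is interior exactly when all three are positive.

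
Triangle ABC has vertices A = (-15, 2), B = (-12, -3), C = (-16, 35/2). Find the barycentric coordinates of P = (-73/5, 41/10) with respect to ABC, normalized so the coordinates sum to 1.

Signed area of the reference triangle: [ABC] = ½·((-15)·(-3−(35/2)) + (-12)·(35/2−2) + (-16)·(2−(-3))) = ½·(615/2 − 186 − 80) = 83/4.
[PBC] = ½·((-73/5)·(-3−(35/2)) + (-12)·(35/2−(41/10)) + (-16)·(41/10−(-3))) = ½·(2993/10 − 804/5 − 568/5) = 249/20, so the A-coordinate is (249/20)/(83/4) = 3/5.
[APC] = ½·((-15)·(41/10−(35/2)) + (-73/5)·(35/2−2) + (-16)·(2−(41/10))) = ½·(201 − 2263/10 + 168/5) = 83/20, so the B-coordinate is 1/5.
[ABP] = ½·((-15)·(-3−(41/10)) + (-12)·(41/10−2) + (-73/5)·(2−(-3))) = ½·(213/2 − 126/5 − 73) = 83/20, so the C-coordinate is 1/5.
Check: 3/5 + 1/5 + 1/5 = 1.

(3/5, 1/5, 1/5)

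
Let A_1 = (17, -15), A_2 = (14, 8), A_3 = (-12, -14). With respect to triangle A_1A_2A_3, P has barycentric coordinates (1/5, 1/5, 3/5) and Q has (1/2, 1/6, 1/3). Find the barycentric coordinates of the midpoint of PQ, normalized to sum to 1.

(7/20, 11/60, 7/15)

Since both coordinate triples sum to 1, the midpoint's barycentrics are the componentwise average.
(1/5+1/2)/2 = 7/20; similarly 11/60 and 7/15.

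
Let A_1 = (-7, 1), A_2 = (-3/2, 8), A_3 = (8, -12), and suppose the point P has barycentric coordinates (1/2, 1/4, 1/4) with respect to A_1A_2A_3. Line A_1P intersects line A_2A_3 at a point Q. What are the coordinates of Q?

Line A_1P meets A_2A_3 where the A_1-coordinate vanishes; zeroing P's A_1-weight and renormalizing leaves A_2, A_3-weights 1/4 : 1/4 → (1/2, 1/2).
So Q = (1/2)·A_2 + (1/2)·A_3 = (13/4, -2).

(13/4, -2)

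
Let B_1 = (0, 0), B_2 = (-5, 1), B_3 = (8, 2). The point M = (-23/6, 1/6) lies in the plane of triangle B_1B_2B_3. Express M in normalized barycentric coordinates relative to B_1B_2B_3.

Signed area of the reference triangle: [B_1B_2B_3] = ½·(0·(1−2) + (-5)·(2−0) + 8·(0−1)) = ½·(0 − 10 − 8) = -9.
[MB_2B_3] = ½·((-23/6)·(1−2) + (-5)·(2−(1/6)) + 8·(1/6−1)) = ½·(23/6 − 55/6 − 20/3) = -6, so the B_1-coordinate is (-6)/(-9) = 2/3.
[B_1MB_3] = ½·(0·(1/6−2) + (-23/6)·(2−0) + 8·(0−(1/6))) = ½·(0 − 23/3 − 4/3) = -9/2, so the B_2-coordinate is 1/2.
[B_1B_2M] = ½·(0·(1−(1/6)) + (-5)·(1/6−0) + (-23/6)·(0−1)) = ½·(0 − 5/6 + 23/6) = 3/2, so the B_3-coordinate is -1/6.

(2/3, 1/2, -1/6)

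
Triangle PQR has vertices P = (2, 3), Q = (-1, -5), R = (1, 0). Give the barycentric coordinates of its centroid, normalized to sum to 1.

The centroid is the average of the vertices, so each weight is 1/3.

(1/3, 1/3, 1/3)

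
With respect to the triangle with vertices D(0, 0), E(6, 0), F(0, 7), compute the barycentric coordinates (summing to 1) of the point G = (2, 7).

Signed area of the reference triangle: [DEF] = ½·(0·(0−7) + 6·(7−0) + 0·(0−0)) = ½·(0 + 42 + 0) = 21.
[GEF] = ½·(2·(0−7) + 6·(7−7) + 0·(7−0)) = ½·(-14 + 0 + 0) = -7, so the D-coordinate is (-7)/21 = -1/3.
[DGF] = ½·(0·(7−7) + 2·(7−0) + 0·(0−7)) = ½·(0 + 14 + 0) = 7, so the E-coordinate is 1/3.
[DEG] = ½·(0·(0−7) + 6·(7−0) + 2·(0−0)) = ½·(0 + 42 + 0) = 21, so the F-coordinate is 1.
Check: -1/3 + 1/3 + 1 = 1.

(-1/3, 1/3, 1)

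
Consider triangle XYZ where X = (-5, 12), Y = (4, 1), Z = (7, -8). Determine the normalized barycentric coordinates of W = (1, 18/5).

Signed area of the reference triangle: [XYZ] = ½·((-5)·(1−(-8)) + 4·(-8−12) + 7·(12−1)) = ½·(-45 − 80 + 77) = -24.
[WYZ] = ½·(1·(1−(-8)) + 4·(-8−(18/5)) + 7·(18/5−1)) = ½·(9 − 232/5 + 91/5) = -48/5, so the X-coordinate is (-48/5)/(-24) = 2/5.
[XWZ] = ½·((-5)·(18/5−(-8)) + 1·(-8−12) + 7·(12−(18/5))) = ½·(-58 − 20 + 294/5) = -48/5, so the Y-coordinate is 2/5.
[XYW] = ½·((-5)·(1−(18/5)) + 4·(18/5−12) + 1·(12−1)) = ½·(13 − 168/5 + 11) = -24/5, so the Z-coordinate is 1/5.
Check: 2/5 + 2/5 + 1/5 = 1.

(2/5, 2/5, 1/5)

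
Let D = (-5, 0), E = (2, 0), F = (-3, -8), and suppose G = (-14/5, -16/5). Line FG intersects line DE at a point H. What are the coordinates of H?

Barycentric coordinates of G with respect to DEF: (2/5, 1/5, 2/5).
On side DE the F-coordinate is zero; dropping G's F-weight 2/5 and renormalizing the remaining 2/5 : 1/5 gives weights 2/3, 1/3 on D, E.
H = (2/3)·(-5, 0) + (1/3)·(2, 0) = (-8/3, 0).

(-8/3, 0)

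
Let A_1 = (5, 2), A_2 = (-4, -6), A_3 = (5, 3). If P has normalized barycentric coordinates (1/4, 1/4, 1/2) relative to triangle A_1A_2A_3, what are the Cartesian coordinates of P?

P = (1/4)·A_1 + (1/4)·A_2 + (1/2)·A_3.
x-coordinate: (1/4)·5 + (1/4)·(-4) + (1/2)·5 = 11/4.
y-coordinate: (1/4)·2 + (1/4)·(-6) + (1/2)·3 = 1/2.

(11/4, 1/2)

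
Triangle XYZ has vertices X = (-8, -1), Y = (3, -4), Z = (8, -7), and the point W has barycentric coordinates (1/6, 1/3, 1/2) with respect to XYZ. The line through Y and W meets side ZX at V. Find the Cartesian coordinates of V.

Line YW meets ZX where the Y-coordinate vanishes; zeroing W's Y-weight and renormalizing leaves Z, X-weights 1/2 : 1/6 → (3/4, 1/4).
So V = (3/4)·Z + (1/4)·X = (4, -11/2).

(4, -11/2)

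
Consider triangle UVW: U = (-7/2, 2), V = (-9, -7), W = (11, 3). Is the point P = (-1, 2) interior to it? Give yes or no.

Barycentric coordinates of P: (4/5, 1/50, 9/50).
The three coordinates are positive, positive, positive; a point is interior exactly when all three are positive.

yes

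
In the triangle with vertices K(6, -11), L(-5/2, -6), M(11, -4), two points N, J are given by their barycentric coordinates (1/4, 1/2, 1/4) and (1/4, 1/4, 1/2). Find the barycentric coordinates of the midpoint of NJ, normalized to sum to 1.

Since both coordinate triples sum to 1, the midpoint's barycentrics are the componentwise average.
(1/4+1/4)/2 = 1/4; similarly 3/8 and 3/8.

(1/4, 3/8, 3/8)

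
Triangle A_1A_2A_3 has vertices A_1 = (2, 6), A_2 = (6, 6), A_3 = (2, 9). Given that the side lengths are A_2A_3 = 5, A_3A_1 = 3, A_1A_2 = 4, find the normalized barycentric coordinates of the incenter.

The incenter has barycentric coordinates proportional to the opposite side lengths: (5 : 3 : 4).
Normalizing by 5+3+4 = 12 gives (5/12, 1/4, 1/3).

(5/12, 1/4, 1/3)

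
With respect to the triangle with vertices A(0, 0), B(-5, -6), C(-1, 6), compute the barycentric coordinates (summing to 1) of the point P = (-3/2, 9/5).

(3/10, 1/5, 1/2)

Signed area of the reference triangle: [ABC] = ½·(0·(-6−6) + (-5)·(6−0) + (-1)·(0−(-6))) = ½·(0 − 30 − 6) = -18.
[PBC] = ½·((-3/2)·(-6−6) + (-5)·(6−(9/5)) + (-1)·(9/5−(-6))) = ½·(18 − 21 − 39/5) = -27/5, so the A-coordinate is (-27/5)/(-18) = 3/10.
[APC] = ½·(0·(9/5−6) + (-3/2)·(6−0) + (-1)·(0−(9/5))) = ½·(0 − 9 + 9/5) = -18/5, so the B-coordinate is 1/5.
[ABP] = ½·(0·(-6−(9/5)) + (-5)·(9/5−0) + (-3/2)·(0−(-6))) = ½·(0 − 9 − 9) = -9, so the C-coordinate is 1/2.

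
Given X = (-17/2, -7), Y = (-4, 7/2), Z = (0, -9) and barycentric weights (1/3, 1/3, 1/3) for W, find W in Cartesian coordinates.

W = (1/3)·X + (1/3)·Y + (1/3)·Z.
x-coordinate: (1/3)·(-17/2) + (1/3)·(-4) + (1/3)·0 = -25/6.
y-coordinate: (1/3)·(-7) + (1/3)·(7/2) + (1/3)·(-9) = -25/6.

(-25/6, -25/6)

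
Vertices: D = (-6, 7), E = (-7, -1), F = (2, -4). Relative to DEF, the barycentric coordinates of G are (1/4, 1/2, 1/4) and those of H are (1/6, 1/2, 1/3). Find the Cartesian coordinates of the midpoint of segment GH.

(-25/6, -5/24)

Barycentric coordinates of the midpoint are the average: (5/24, 1/2, 7/24).
Converting: (5/24)·D + (1/2)·E + (7/24)·F = (-25/6, -5/24).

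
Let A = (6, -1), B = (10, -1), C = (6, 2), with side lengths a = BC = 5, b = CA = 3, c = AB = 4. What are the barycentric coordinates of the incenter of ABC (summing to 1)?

The incenter has barycentric coordinates proportional to the opposite side lengths: (5 : 3 : 4).
Normalizing by 5+3+4 = 12 gives (5/12, 1/4, 1/3).

(5/12, 1/4, 1/3)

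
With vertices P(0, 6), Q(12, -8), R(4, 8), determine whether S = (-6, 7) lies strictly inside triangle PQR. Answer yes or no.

Barycentric coordinates of S: (21/10, -1/5, -9/10).
The three coordinates are positive, negative, negative; a point is interior exactly when all three are positive.

no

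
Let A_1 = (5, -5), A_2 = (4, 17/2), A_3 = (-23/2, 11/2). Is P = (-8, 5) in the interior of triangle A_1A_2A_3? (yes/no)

yes

Barycentric coordinates of P: (73/849, 38/283, 662/849).
The three coordinates are positive, positive, positive; a point is interior exactly when all three are positive.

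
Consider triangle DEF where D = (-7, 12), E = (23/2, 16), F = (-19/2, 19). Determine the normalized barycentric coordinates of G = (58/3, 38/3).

(1/3, 4/3, -2/3)

Signed area of the reference triangle: [DEF] = ½·((-7)·(16−19) + (23/2)·(19−12) + (-19/2)·(12−16)) = ½·(21 + 161/2 + 38) = 279/4.
[GEF] = ½·((58/3)·(16−19) + (23/2)·(19−(38/3)) + (-19/2)·(38/3−16)) = ½·(-58 + 437/6 + 95/3) = 93/4, so the D-coordinate is (93/4)/(279/4) = 1/3.
[DGF] = ½·((-7)·(38/3−19) + (58/3)·(19−12) + (-19/2)·(12−(38/3))) = ½·(133/3 + 406/3 + 19/3) = 93, so the E-coordinate is 4/3.
[DEG] = ½·((-7)·(16−(38/3)) + (23/2)·(38/3−12) + (58/3)·(12−16)) = ½·(-70/3 + 23/3 − 232/3) = -93/2, so the F-coordinate is -2/3.
Check: 1/3 + 4/3 − 2/3 = 1.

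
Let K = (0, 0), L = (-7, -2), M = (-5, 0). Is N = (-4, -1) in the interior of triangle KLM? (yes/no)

yes

Barycentric coordinates of N: (2/5, 1/2, 1/10).
The three coordinates are positive, positive, positive; a point is interior exactly when all three are positive.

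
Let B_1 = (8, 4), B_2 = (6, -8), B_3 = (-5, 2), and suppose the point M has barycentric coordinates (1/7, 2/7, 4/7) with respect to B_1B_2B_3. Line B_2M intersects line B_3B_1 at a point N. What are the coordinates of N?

Line B_2M meets B_3B_1 where the B_2-coordinate vanishes; zeroing M's B_2-weight and renormalizing leaves B_3, B_1-weights 4/7 : 1/7 → (4/5, 1/5).
So N = (4/5)·B_3 + (1/5)·B_1 = (-12/5, 12/5).

(-12/5, 12/5)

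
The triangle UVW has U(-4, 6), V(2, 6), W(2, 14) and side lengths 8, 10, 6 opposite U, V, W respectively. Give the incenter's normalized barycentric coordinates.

The incenter has barycentric coordinates proportional to the opposite side lengths: (8 : 10 : 6).
Normalizing by 8+10+6 = 24 gives (1/3, 5/12, 1/4).

(1/3, 5/12, 1/4)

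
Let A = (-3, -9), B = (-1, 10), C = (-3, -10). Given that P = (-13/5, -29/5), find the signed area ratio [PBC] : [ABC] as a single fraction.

[ABC] = ½·((-3)·(10−(-10)) + (-1)·(-10−(-9)) + (-3)·(-9−10)) = ½·(-60 + 1 + 57) = -1.
[PBC] = ½·((-13/5)·(10−(-10)) + (-1)·(-10−(-29/5)) + (-3)·(-29/5−10)) = ½·(-52 + 21/5 + 237/5) = -1/5, so the ratio is (-1/5)/(-1) = 1/5.

1/5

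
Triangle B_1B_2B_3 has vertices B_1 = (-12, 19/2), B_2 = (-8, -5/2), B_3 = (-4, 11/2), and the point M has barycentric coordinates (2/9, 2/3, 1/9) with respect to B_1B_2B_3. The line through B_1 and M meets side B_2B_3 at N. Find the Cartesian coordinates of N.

(-52/7, -19/14)

Line B_1M meets B_2B_3 where the B_1-coordinate vanishes; zeroing M's B_1-weight and renormalizing leaves B_2, B_3-weights 2/3 : 1/9 → (6/7, 1/7).
So N = (6/7)·B_2 + (1/7)·B_3 = (-52/7, -19/14).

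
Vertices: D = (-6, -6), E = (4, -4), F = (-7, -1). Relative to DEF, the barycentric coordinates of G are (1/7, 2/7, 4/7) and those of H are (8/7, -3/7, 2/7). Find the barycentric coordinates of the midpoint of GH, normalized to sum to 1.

(9/14, -1/14, 3/7)

Since both coordinate triples sum to 1, the midpoint's barycentrics are the componentwise average.
(1/7+8/7)/2 = 9/14; similarly -1/14 and 3/7.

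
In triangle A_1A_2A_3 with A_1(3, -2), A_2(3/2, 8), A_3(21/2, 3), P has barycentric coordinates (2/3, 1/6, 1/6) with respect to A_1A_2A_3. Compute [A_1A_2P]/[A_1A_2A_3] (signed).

The signed ratio [A_1A_2P]/[A_1A_2A_3] equals the barycentric coordinate of P at vertex A_3, which is 1/6.

1/6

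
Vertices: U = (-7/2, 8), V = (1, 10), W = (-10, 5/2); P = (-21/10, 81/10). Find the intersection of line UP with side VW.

Barycentric coordinates of P with respect to UVW: (1/5, 3/5, 1/5).
On side VW the U-coordinate is zero; dropping P's U-weight 1/5 and renormalizing the remaining 3/5 : 1/5 gives weights 3/4, 1/4 on V, W.
Q = (3/4)·(1, 10) + (1/4)·(-10, 5/2) = (-7/4, 65/8).

(-7/4, 65/8)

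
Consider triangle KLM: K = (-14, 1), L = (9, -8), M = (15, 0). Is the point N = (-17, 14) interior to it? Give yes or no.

Barycentric coordinates of N: (10/7, -11/7, 8/7).
The three coordinates are positive, negative, positive; a point is interior exactly when all three are positive.

no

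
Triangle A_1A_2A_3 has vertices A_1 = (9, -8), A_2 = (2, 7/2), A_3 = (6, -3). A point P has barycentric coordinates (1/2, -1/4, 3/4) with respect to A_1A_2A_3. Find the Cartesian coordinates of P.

(17/2, -57/8)

P = (1/2)·A_1 + (-1/4)·A_2 + (3/4)·A_3.
x-coordinate: (1/2)·9 + (-1/4)·2 + (3/4)·6 = 17/2.
y-coordinate: (1/2)·(-8) + (-1/4)·(7/2) + (3/4)·(-3) = -57/8.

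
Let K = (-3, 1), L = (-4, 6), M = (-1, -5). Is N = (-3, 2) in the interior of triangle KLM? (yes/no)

Barycentric coordinates of N: (1/4, 1/2, 1/4).
The three coordinates are positive, positive, positive; a point is interior exactly when all three are positive.

yes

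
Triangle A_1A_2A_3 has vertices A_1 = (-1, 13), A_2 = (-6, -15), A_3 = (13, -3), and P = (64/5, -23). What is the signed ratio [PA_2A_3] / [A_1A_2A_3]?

[A_1A_2A_3] = ½·((-1)·(-15−(-3)) + (-6)·(-3−13) + 13·(13−(-15))) = ½·(12 + 96 + 364) = 236.
[PA_2A_3] = ½·((64/5)·(-15−(-3)) + (-6)·(-3−(-23)) + 13·(-23−(-15))) = ½·(-768/5 − 120 − 104) = -944/5, so the ratio is (-944/5)/236 = -4/5.

-4/5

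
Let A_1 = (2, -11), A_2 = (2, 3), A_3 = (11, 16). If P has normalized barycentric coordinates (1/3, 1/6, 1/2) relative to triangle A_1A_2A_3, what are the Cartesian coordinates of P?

(13/2, 29/6)

P = (1/3)·A_1 + (1/6)·A_2 + (1/2)·A_3.
x-coordinate: (1/3)·2 + (1/6)·2 + (1/2)·11 = 13/2.
y-coordinate: (1/3)·(-11) + (1/6)·3 + (1/2)·16 = 29/6.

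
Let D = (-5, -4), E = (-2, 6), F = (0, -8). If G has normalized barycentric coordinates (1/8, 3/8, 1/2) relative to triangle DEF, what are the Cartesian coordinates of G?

G = (1/8)·D + (3/8)·E + (1/2)·F.
x-coordinate: (1/8)·(-5) + (3/8)·(-2) + (1/2)·0 = -11/8.
y-coordinate: (1/8)·(-4) + (3/8)·6 + (1/2)·(-8) = -9/4.

(-11/8, -9/4)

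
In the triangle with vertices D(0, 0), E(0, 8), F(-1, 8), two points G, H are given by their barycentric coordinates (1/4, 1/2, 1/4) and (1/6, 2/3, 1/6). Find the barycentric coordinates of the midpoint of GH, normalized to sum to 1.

Since both coordinate triples sum to 1, the midpoint's barycentrics are the componentwise average.
(1/4+1/6)/2 = 5/24; similarly 7/12 and 5/24.

(5/24, 7/12, 5/24)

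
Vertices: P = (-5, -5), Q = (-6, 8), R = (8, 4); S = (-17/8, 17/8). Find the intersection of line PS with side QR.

(-2/5, 32/5)

Barycentric coordinates of S with respect to PQR: (3/8, 3/8, 1/4).
On side QR the P-coordinate is zero; dropping S's P-weight 3/8 and renormalizing the remaining 3/8 : 1/4 gives weights 3/5, 2/5 on Q, R.
T = (3/5)·(-6, 8) + (2/5)·(8, 4) = (-2/5, 32/5).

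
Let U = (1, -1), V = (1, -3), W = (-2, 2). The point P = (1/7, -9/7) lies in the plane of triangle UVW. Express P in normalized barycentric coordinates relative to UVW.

(1/7, 4/7, 2/7)

Signed area of the reference triangle: [UVW] = ½·(1·(-3−2) + 1·(2−(-1)) + (-2)·(-1−(-3))) = ½·(-5 + 3 − 4) = -3.
[PVW] = ½·((1/7)·(-3−2) + 1·(2−(-9/7)) + (-2)·(-9/7−(-3))) = ½·(-5/7 + 23/7 − 24/7) = -3/7, so the U-coordinate is (-3/7)/(-3) = 1/7.
[UPW] = ½·(1·(-9/7−2) + (1/7)·(2−(-1)) + (-2)·(-1−(-9/7))) = ½·(-23/7 + 3/7 − 4/7) = -12/7, so the V-coordinate is 4/7.
[UVP] = ½·(1·(-3−(-9/7)) + 1·(-9/7−(-1)) + (1/7)·(-1−(-3))) = ½·(-12/7 − 2/7 + 2/7) = -6/7, so the W-coordinate is 2/7.
Check: 1/7 + 4/7 + 2/7 = 1.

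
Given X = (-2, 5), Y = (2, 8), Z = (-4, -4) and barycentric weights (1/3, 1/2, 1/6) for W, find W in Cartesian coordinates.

(-1/3, 5)

W = (1/3)·X + (1/2)·Y + (1/6)·Z.
x-coordinate: (1/3)·(-2) + (1/2)·2 + (1/6)·(-4) = -1/3.
y-coordinate: (1/3)·5 + (1/2)·8 + (1/6)·(-4) = 5.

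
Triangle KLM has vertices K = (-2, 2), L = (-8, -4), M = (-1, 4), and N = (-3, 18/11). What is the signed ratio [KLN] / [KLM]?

[KLM] = ½·((-2)·(-4−4) + (-8)·(4−2) + (-1)·(2−(-4))) = ½·(16 − 16 − 6) = -3.
[KLN] = ½·((-2)·(-4−(18/11)) + (-8)·(18/11−2) + (-3)·(2−(-4))) = ½·(124/11 + 32/11 − 18) = -21/11, so the ratio is (-21/11)/(-3) = 7/11.

7/11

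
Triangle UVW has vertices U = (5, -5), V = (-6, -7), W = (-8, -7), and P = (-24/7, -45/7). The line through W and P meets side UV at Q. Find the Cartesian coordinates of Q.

Barycentric coordinates of P with respect to UVW: (2/7, 3/7, 2/7).
On side UV the W-coordinate is zero; dropping P's W-weight 2/7 and renormalizing the remaining 2/7 : 3/7 gives weights 2/5, 3/5 on U, V.
Q = (2/5)·(5, -5) + (3/5)·(-6, -7) = (-8/5, -31/5).

(-8/5, -31/5)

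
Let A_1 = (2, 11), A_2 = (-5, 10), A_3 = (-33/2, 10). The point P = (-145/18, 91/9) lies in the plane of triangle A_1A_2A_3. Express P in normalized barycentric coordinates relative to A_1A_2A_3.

Signed area of the reference triangle: [A_1A_2A_3] = ½·(2·(10−10) + (-5)·(10−11) + (-33/2)·(11−10)) = ½·(0 + 5 − 33/2) = -23/4.
[PA_2A_3] = ½·((-145/18)·(10−10) + (-5)·(10−(91/9)) + (-33/2)·(91/9−10)) = ½·(0 + 5/9 − 11/6) = -23/36, so the A_1-coordinate is (-23/36)/(-23/4) = 1/9.
[A_1PA_3] = ½·(2·(91/9−10) + (-145/18)·(10−11) + (-33/2)·(11−(91/9))) = ½·(2/9 + 145/18 − 44/3) = -115/36, so the A_2-coordinate is 5/9.
[A_1A_2P] = ½·(2·(10−(91/9)) + (-5)·(91/9−11) + (-145/18)·(11−10)) = ½·(-2/9 + 40/9 − 145/18) = -23/12, so the A_3-coordinate is 1/3.
Check: 1/9 + 5/9 + 1/3 = 1.

(1/9, 5/9, 1/3)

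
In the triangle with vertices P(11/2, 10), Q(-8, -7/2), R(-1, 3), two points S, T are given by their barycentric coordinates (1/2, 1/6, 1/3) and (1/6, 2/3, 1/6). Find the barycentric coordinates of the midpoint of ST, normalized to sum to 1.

(1/3, 5/12, 1/4)

Since both coordinate triples sum to 1, the midpoint's barycentrics are the componentwise average.
(1/2+1/6)/2 = 1/3; similarly 5/12 and 1/4.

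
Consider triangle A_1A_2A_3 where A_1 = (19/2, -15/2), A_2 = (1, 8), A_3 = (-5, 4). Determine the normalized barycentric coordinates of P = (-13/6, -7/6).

Signed area of the reference triangle: [A_1A_2A_3] = ½·((19/2)·(8−4) + 1·(4−(-15/2)) + (-5)·(-15/2−8)) = ½·(38 + 23/2 + 155/2) = 127/2.
[PA_2A_3] = ½·((-13/6)·(8−4) + 1·(4−(-7/6)) + (-5)·(-7/6−8)) = ½·(-26/3 + 31/6 + 275/6) = 127/6, so the A_1-coordinate is (127/6)/(127/2) = 1/3.
[A_1PA_3] = ½·((19/2)·(-7/6−4) + (-13/6)·(4−(-15/2)) + (-5)·(-15/2−(-7/6))) = ½·(-589/12 − 299/12 + 95/3) = -127/6, so the A_2-coordinate is -1/3.
[A_1A_2P] = ½·((19/2)·(8−(-7/6)) + 1·(-7/6−(-15/2)) + (-13/6)·(-15/2−8)) = ½·(1045/12 + 19/3 + 403/12) = 127/2, so the A_3-coordinate is 1.

(1/3, -1/3, 1)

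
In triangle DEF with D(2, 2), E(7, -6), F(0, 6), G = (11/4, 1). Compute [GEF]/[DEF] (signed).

[DEF] = ½·(2·(-6−6) + 7·(6−2) + 0·(2−(-6))) = ½·(-24 + 28 + 0) = 2.
[GEF] = ½·((11/4)·(-6−6) + 7·(6−1) + 0·(1−(-6))) = ½·(-33 + 35 + 0) = 1, so the ratio is 1/2 = 1/2.

1/2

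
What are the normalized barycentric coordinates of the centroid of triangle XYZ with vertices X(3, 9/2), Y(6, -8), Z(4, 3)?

The centroid is the average of the vertices, so each weight is 1/3.

(1/3, 1/3, 1/3)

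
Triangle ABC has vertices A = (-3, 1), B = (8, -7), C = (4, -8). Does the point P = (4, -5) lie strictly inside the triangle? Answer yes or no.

yes

Barycentric coordinates of P: (12/43, 21/43, 10/43).
The three coordinates are positive, positive, positive; a point is interior exactly when all three are positive.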